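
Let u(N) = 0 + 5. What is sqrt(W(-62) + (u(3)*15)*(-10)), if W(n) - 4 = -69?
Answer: I*sqrt(815) ≈ 28.548*I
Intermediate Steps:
W(n) = -65 (W(n) = 4 - 69 = -65)
u(N) = 5
sqrt(W(-62) + (u(3)*15)*(-10)) = sqrt(-65 + (5*15)*(-10)) = sqrt(-65 + 75*(-10)) = sqrt(-65 - 750) = sqrt(-815) = I*sqrt(815)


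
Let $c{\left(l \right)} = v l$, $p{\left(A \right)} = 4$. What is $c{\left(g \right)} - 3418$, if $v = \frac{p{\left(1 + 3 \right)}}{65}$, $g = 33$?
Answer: $- \frac{222038}{65} \approx -3416.0$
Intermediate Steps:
$v = \frac{4}{65} \approx 0.061538$
$c{\left(l \right)} = \frac{4 l}{65}$
$c{\left(g \right)} - 3418 = \frac{4}{65} \cdot 33 - 3418 = \frac{132}{65} - 3418 = - \frac{222038}{65}$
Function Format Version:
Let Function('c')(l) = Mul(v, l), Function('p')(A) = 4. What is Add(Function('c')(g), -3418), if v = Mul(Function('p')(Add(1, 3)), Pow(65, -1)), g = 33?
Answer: Rational(-222038, 65) ≈ -3416.0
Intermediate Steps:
v = Rational(4, 65) (v = Mul(4, Pow(65, -1)) = Mul(4, Rational(1, 65)) = Rational(4, 65) ≈ 0.061538)
Function('c')(l) = Mul(Rational(4, 65), l)
Add(Function('c')(g), -3418) = Add(Mul(Rational(4, 65), 33), -3418) = Add(Rational(132, 65), -3418) = Rational(-222038, 65)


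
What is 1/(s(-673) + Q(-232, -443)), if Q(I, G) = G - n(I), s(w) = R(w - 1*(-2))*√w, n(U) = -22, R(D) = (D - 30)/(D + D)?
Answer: -758205844/319535373197 - 940742*I*√673/319535373197 ≈ -0.0023728 - 7.6376e-5*I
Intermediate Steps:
R(D) = (-30 + D)/(2*D) (R(D) = (-30 + D)/((2*D)) = (-30 + D)*(1/(2*D)) = (-30 + D)/(2*D))
s(w) = √w*(-28 + w)/(2*(2 + w)) (s(w) = ((-30 + (w - 1*(-2)))/(2*(w - 1*(-2))))*√w = ((-30 + (w + 2))/(2*(w + 2)))*√w = ((-30 + (2 + w))/(2*(2 + w)))*√w = ((-28 + w)/(2*(2 + w)))*√w = √w*(-28 + w)/(2*(2 + w)))
Q(I, G) = 22 + G (Q(I, G) = G - 1*(-22) = G + 22 = 22 + G)
1/(s(-673) + Q(-232, -443)) = 1/(√(-673)*(-28 - 673)/(2*(2 - 673)) + (22 - 443)) = 1/((½)*(I*√673)*(-701)/(-671) - 421) = 1/((½)*(I*√673)*(-1/671)*(-701) - 421) = 1/(701*I*√673/1342 - 421) = 1/(-421 + 701*I*√673/1342)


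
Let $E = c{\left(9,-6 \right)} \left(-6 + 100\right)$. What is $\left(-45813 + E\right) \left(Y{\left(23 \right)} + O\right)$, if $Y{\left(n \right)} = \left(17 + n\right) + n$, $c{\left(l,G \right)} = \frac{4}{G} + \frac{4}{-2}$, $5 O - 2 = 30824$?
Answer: $- \frac{4303405931}{15} \approx -2.8689 \cdot 10^{8}$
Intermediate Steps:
$O = \frac{30826}{5}$ ($O = \frac{2}{5} + \frac{1}{5} \cdot 30824 = \frac{2}{5} + \frac{30824}{5} = \frac{30826}{5} \approx 6165.2$)
$c{\left(l,G \right)} = -2 + \frac{4}{G}$ ($c{\left(l,G \right)} = \frac{4}{G} + 4 \left(- \frac{1}{2}\right) = \frac{4}{G} - 2 = -2 + \frac{4}{G}$)
$Y{\left(n \right)} = 17 + 2 n$
$E = - \frac{752}{3}$ ($E = \left(-2 + \frac{4}{-6}\right) \left(-6 + 100\right) = \left(-2 + 4 \left(- \frac{1}{6}\right)\right) 94 = \left(-2 - \frac{2}{3}\right) 94 = \left(- \frac{8}{3}\right) 94 = - \frac{752}{3} \approx -250.67$)
$\left(-45813 + E\right) \left(Y{\left(23 \right)} + O\right) = \left(-45813 - \frac{752}{3}\right) \left(\left(17 + 2 \cdot 23\right) + \frac{30826}{5}\right) = - \frac{138191 \left(\left(17 + 46\right) + \frac{30826}{5}\right)}{3} = - \frac{138191 \left(63 + \frac{30826}{5}\right)}{3} = \left(- \frac{138191}{3}\right) \frac{31141}{5} = - \frac{4303405931}{15}$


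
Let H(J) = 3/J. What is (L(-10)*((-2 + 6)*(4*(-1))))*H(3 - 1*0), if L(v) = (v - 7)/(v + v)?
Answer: -68/5 ≈ -13.600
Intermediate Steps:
L(v) = (-7 + v)/(2*v) (L(v) = (-7 + v)/((2*v)) = (-7 + v)*(1/(2*v)) = (-7 + v)/(2*v))
(L(-10)*((-2 + 6)*(4*(-1))))*H(3 - 1*0) = (((½)*(-7 - 10)/(-10))*((-2 + 6)*(4*(-1))))*(3/(3 - 1*0)) = (((½)*(-⅒)*(-17))*(4*(-4)))*(3/(3 + 0)) = ((17/20)*(-16))*(3/3) = -204/(5*3) = -68/5*1 = -68/5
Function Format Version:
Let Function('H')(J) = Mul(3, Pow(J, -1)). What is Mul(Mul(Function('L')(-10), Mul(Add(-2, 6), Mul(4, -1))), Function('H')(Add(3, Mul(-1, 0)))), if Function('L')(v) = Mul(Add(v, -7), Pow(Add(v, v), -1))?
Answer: Rational(-68, 5) ≈ -13.600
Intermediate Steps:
Function('L')(v) = Mul(Rational(1, 2), Pow(v, -1), Add(-7, v)) (Function('L')(v) = Mul(Add(-7, v), Pow(Mul(2, v), -1)) = Mul(Add(-7, v), Mul(Rational(1, 2), Pow(v, -1))) = Mul(Rational(1, 2), Pow(v, -1), Add(-7, v)))
Mul(Mul(Function('L')(-10), Mul(Add(-2, 6), Mul(4, -1))), Function('H')(Add(3, Mul(-1, 0)))) = Mul(Mul(Mul(Rational(1, 2), Pow(-10, -1), Add(-7, -10)), Mul(Add(-2, 6), Mul(4, -1))), Mul(3, Pow(Add(3, Mul(-1, 0)), -1))) = Mul(Mul(Mul(Rational(1, 2), Rational(-1, 10), -17), Mul(4, -4)), Mul(3, Pow(Add(3, 0), -1))) = Mul(Mul(Rational(17, 20), -16), Mul(3, Pow(3, -1))) = Mul(Rational(-68, 5), Mul(3, Rational(1, 3))) = Mul(Rational(-68, 5), 1) = Rational(-68, 5)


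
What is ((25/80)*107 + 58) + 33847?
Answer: 543015/16 ≈ 33938.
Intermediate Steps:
((25/80)*107 + 58) + 33847 = ((25*(1/80))*107 + 58) + 33847 = ((5/16)*107 + 58) + 33847 = (535/16 + 58) + 33847 = 1463/16 + 33847 = 543015/16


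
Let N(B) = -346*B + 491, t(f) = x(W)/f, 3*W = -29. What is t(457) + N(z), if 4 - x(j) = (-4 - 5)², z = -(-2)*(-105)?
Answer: 33429930/457 ≈ 73151.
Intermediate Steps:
z = -210 (z = -2*105 = -210)
W = -29/3 (W = (⅓)*(-29) = -29/3 ≈ -9.6667)
x(j) = -77 (x(j) = 4 - (-4 - 5)² = 4 - 1*(-9)² = 4 - 1*81 = 4 - 81 = -77)
t(f) = -77/f
N(B) = 491 - 346*B
t(457) + N(z) = -77/457 + (491 - 346*(-210)) = -77*1/457 + (491 + 72660) = -77/457 + 73151 = 33429930/457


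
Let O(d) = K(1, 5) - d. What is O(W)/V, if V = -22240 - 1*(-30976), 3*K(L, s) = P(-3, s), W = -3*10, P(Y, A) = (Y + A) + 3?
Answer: 95/26208 ≈ 0.0036248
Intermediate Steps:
P(Y, A) = 3 + A + Y (P(Y, A) = (A + Y) + 3 = 3 + A + Y)
W = -30
K(L, s) = s/3 (K(L, s) = (3 + s - 3)/3 = s/3)
V = 8736 (V = -22240 + 30976 = 8736)
O(d) = 5/3 - d (O(d) = (⅓)*5 - d = 5/3 - d)
O(W)/V = (5/3 - 1*(-30))/8736 = (5/3 + 30)*(1/8736) = (95/3)*(1/8736) = 95/26208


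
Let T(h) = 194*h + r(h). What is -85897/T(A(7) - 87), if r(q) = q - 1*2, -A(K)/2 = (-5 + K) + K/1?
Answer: 85897/20477 ≈ 4.1948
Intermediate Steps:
A(K) = 10 - 4*K (A(K) = -2*((-5 + K) + K/1) = -2*((-5 + K) + K*1) = -2*((-5 + K) + K) = -2*(-5 + 2*K) = 10 - 4*K)
r(q) = -2 + q (r(q) = q - 2 = -2 + q)
T(h) = -2 + 195*h (T(h) = 194*h + (-2 + h) = -2 + 195*h)
-85897/T(A(7) - 87) = -85897/(-2 + 195*((10 - 4*7) - 87)) = -85897/(-2 + 195*((10 - 28) - 87)) = -85897/(-2 + 195*(-18 - 87)) = -85897/(-2 + 195*(-105)) = -85897/(-2 - 20475) = -85897/(-20477) = -85897*(-1/20477) = 85897/20477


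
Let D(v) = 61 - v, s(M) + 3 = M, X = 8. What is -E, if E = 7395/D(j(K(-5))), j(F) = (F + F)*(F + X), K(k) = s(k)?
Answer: -7395/61 ≈ -121.23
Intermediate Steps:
s(M) = -3 + M
K(k) = -3 + k
j(F) = 2*F*(8 + F) (j(F) = (F + F)*(F + 8) = (2*F)*(8 + F) = 2*F*(8 + F))
E = 7395/61 (E = 7395/(61 - 2*(-3 - 5)*(8 + (-3 - 5))) = 7395/(61 - 2*(-8)*(8 - 8)) = 7395/(61 - 2*(-8)*0) = 7395/(61 - 1*0) = 7395/(61 + 0) = 7395/61 ≈ 121.23)
-E = -1*7395/61 = -7395/61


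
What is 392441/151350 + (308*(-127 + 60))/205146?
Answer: 12897407131/5174807850 ≈ 2.4923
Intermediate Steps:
392441/151350 + (308*(-127 + 60))/205146 = 392441*(1/151350) + (308*(-67))*(1/205146) = 392441/151350 - 20636*1/205146 = 392441/151350 - 10318/102573 = 12897407131/5174807850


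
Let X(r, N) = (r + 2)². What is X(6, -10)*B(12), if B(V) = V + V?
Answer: 1536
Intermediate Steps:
B(V) = 2*V
X(r, N) = (2 + r)²
X(6, -10)*B(12) = (2 + 6)²*(2*12) = 8²*24 = 64*24 = 1536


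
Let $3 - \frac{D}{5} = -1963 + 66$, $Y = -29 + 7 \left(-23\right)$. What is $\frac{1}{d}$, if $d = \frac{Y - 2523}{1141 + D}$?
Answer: $- \frac{10641}{2713} \approx -3.9222$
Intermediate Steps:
$Y = -190$ ($Y = -29 - 161 = -190$)
$D = 9500$ ($D = 15 - 5 \left(-1963 + 66\right) = 15 - -9485 = 15 + 9485 = 9500$)
$d = - \frac{2713}{10641}$ ($d = \frac{-190 - 2523}{1141 + 9500} = - \frac{2713}{10641} \approx -0.25496$)
$\frac{1}{d} = \frac{1}{- \frac{2713}{10641}} = - \frac{10641}{2713}$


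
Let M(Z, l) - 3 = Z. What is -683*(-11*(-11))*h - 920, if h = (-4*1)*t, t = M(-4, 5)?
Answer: -331492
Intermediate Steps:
M(Z, l) = 3 + Z
t = -1 (t = 3 - 4 = -1)
h = 4 (h = -4*1*(-1) = -4*(-1) = 4)
-683*(-11*(-11))*h - 920 = -683*(-11*(-11))*4 - 920 = -82643*4 - 920 = -683*484 - 920 = -330572 - 920 = -331492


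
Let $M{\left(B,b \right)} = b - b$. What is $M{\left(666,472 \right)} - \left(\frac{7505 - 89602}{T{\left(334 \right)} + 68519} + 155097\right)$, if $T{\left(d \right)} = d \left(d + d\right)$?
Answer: $- \frac{45231011110}{291631} \approx -1.551 \cdot 10^{5}$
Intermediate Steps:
$M{\left(B,b \right)} = 0$
$T{\left(d \right)} = 2 d^{2}$ ($T{\left(d \right)} = d 2 d = 2 d^{2}$)
$M{\left(666,472 \right)} - \left(\frac{7505 - 89602}{T{\left(334 \right)} + 68519} + 155097\right) = 0 - \left(\frac{7505 - 89602}{2 \cdot 334^{2} + 68519} + 155097\right) = 0 - \left(- \frac{82097}{2 \cdot 111556 + 68519} + 155097\right) = 0 - \left(- \frac{82097}{223112 + 68519} + 155097\right) = 0 - \left(- \frac{82097}{291631} + 155097\right) = 0 - \frac{45231011110}{291631} = - \frac{45231011110}{291631}$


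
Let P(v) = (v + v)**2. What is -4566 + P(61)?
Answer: 10318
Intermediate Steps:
P(v) = 4*v**2 (P(v) = (2*v)**2 = 4*v**2)
-4566 + P(61) = -4566 + 4*61**2 = -4566 + 4*3721 = -4566 + 14884 = 10318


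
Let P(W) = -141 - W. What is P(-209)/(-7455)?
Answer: -68/7455 ≈ -0.0091214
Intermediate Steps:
P(-209)/(-7455) = (-141 - 1*(-209))/(-7455) = (-141 + 209)*(-1/7455) = 68*(-1/7455) = -68/7455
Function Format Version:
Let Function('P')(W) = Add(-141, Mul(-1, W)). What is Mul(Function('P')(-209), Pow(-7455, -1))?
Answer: Rational(-68, 7455) ≈ -0.0091214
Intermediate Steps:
Mul(Function('P')(-209), Pow(-7455, -1)) = Mul(Add(-141, Mul(-1, -209)), Pow(-7455, -1)) = Mul(Add(-141, 209), Rational(-1, 7455)) = Mul(68, Rational(-1, 7455)) = Rational(-68, 7455)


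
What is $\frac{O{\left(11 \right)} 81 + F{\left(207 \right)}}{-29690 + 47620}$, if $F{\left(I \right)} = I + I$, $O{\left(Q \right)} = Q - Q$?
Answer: $\frac{207}{8965} \approx 0.02309$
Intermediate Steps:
$O{\left(Q \right)} = 0$
$F{\left(I \right)} = 2 I$
$\frac{O{\left(11 \right)} 81 + F{\left(207 \right)}}{-29690 + 47620} = \frac{0 \cdot 81 + 2 \cdot 207}{-29690 + 47620} = \frac{0 + 414}{17930} = 414 \cdot \frac{1}{17930} = \frac{207}{8965}$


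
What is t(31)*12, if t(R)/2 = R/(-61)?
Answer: -744/61 ≈ -12.197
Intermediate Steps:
t(R) = -2*R/61 (t(R) = 2*(R/(-61)) = 2*(R*(-1/61)) = 2*(-R/61) = -2*R/61)
t(31)*12 = -2/61*31*12 = -62/61*12 = -744/61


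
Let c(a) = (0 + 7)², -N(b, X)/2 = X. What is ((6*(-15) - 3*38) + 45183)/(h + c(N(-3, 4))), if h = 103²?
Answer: 44979/10658 ≈ 4.2202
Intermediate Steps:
N(b, X) = -2*X
h = 10609
c(a) = 49 (c(a) = 7² = 49)
((6*(-15) - 3*38) + 45183)/(h + c(N(-3, 4))) = ((6*(-15) - 3*38) + 45183)/(10609 + 49) = ((-90 - 114) + 45183)/10658 = (-204 + 45183)*(1/10658) = 44979*(1/10658) = 44979/10658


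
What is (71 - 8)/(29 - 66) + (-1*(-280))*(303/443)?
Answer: 3111171/16391 ≈ 189.81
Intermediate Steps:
(71 - 8)/(29 - 66) + (-1*(-280))*(303/443) = 63/(-37) + 280*(303*(1/443)) = 63*(-1/37) + 280*(303/443) = -63/37 + 84840/443 = 3111171/16391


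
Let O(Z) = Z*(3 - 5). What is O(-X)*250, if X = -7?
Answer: -3500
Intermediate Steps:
O(Z) = -2*Z (O(Z) = Z*(-2) = -2*Z)
O(-X)*250 = -(-2)*(-7)*250 = -2*7*250 = -14*250 = -3500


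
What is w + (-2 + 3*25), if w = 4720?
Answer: 4793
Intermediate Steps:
w + (-2 + 3*25) = 4720 + (-2 + 3*25) = 4720 + (-2 + 75) = 4720 + 73 = 4793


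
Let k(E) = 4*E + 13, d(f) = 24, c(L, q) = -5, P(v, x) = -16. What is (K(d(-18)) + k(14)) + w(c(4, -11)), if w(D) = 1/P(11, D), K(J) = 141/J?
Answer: 1197/16 ≈ 74.813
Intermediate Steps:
w(D) = -1/16 (w(D) = 1/(-16) = -1/16)
k(E) = 13 + 4*E
(K(d(-18)) + k(14)) + w(c(4, -11)) = (141/24 + (13 + 4*14)) - 1/16 = (141*(1/24) + (13 + 56)) - 1/16 = (47/8 + 69) - 1/16 = 599/8 - 1/16 = 1197/16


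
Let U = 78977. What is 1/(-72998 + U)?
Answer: 1/5979 ≈ 0.00016725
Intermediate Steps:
1/(-72998 + U) = 1/(-72998 + 78977) = 1/5979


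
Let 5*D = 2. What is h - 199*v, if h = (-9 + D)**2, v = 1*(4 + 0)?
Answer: -18051/25 ≈ -722.04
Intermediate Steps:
D = 2/5 (D = (1/5)*2 = 2/5 ≈ 0.40000)
v = 4 (v = 1*4 = 4)
h = 1849/25 (h = (-9 + 2/5)**2 = (-43/5)**2 = 1849/25 ≈ 73.960)
h - 199*v = 1849/25 - 199*4 = 1849/25 - 796 = -18051/25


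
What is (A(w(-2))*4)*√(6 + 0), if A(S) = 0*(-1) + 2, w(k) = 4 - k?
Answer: 8*√6 ≈ 19.596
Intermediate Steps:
A(S) = 2 (A(S) = 0 + 2 = 2)
(A(w(-2))*4)*√(6 + 0) = (2*4)*√(6 + 0) = 8*√6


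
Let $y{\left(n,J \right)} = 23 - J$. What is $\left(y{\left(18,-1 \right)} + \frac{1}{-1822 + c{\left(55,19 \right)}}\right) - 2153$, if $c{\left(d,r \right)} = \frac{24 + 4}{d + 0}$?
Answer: $- \frac{213287533}{100182} \approx -2129.0$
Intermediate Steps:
$c{\left(d,r \right)} = \frac{28}{d}$
$\left(y{\left(18,-1 \right)} + \frac{1}{-1822 + c{\left(55,19 \right)}}\right) - 2153 = \left(\left(23 - -1\right) + \frac{1}{-1822 + \frac{28}{55}}\right) - 2153 = \left(\left(23 + 1\right) + \frac{1}{-1822 + 28 \cdot \frac{1}{55}}\right) - 2153 = \left(24 + \frac{1}{-1822 + \frac{28}{55}}\right) - 2153 = \left(24 + \frac{1}{- \frac{100182}{55}}\right) - 2153 = \left(24 - \frac{55}{100182}\right) - 2153 = \frac{2404313}{100182} - 2153 = - \frac{213287533}{100182}$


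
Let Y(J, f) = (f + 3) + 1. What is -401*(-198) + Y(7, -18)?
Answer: 79384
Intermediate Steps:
Y(J, f) = 4 + f (Y(J, f) = (3 + f) + 1 = 4 + f)
-401*(-198) + Y(7, -18) = -401*(-198) + (4 - 18) = 79398 - 14 = 79384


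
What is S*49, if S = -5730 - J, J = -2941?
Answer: -136661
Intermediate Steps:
S = -2789 (S = -5730 - 1*(-2941) = -5730 + 2941 = -2789)
S*49 = -2789*49 = -136661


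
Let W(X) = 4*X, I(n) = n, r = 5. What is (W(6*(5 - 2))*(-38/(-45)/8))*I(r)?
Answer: 38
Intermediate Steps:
(W(6*(5 - 2))*(-38/(-45)/8))*I(r) = ((4*(6*(5 - 2)))*(-38/(-45)/8))*5 = ((4*(6*3))*(-38*(-1/45)*(⅛)))*5 = ((4*18)*((38/45)*(⅛)))*5 = (72*(19/180))*5 = (38/5)*5 = 38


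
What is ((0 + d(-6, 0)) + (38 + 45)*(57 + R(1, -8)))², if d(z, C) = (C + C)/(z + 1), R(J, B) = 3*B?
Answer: 7502121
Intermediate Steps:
d(z, C) = 2*C/(1 + z) (d(z, C) = (2*C)/(1 + z) = 2*C/(1 + z))
((0 + d(-6, 0)) + (38 + 45)*(57 + R(1, -8)))² = ((0 + 2*0/(1 - 6)) + (38 + 45)*(57 + 3*(-8)))² = ((0 + 2*0/(-5)) + 83*(57 - 24))² = ((0 + 2*0*(-⅕)) + 83*33)² = ((0 + 0) + 2739)² = (0 + 2739)² = 2739² = 7502121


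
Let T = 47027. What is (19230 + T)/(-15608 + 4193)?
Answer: -66257/11415 ≈ -5.8044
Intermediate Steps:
(19230 + T)/(-15608 + 4193) = (19230 + 47027)/(-15608 + 4193) = 66257/(-11415) = 66257*(-1/11415) = -66257/11415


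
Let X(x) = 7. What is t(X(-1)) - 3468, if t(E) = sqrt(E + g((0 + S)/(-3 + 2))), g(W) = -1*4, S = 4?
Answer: -3468 + sqrt(3) ≈ -3466.3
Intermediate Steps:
g(W) = -4
t(E) = sqrt(-4 + E) (t(E) = sqrt(E - 4) = sqrt(-4 + E))
t(X(-1)) - 3468 = sqrt(-4 + 7) - 3468 = sqrt(3) - 3468 = -3468 + sqrt(3)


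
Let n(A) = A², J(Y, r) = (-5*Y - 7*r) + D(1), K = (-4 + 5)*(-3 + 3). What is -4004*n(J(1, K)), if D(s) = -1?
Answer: -144144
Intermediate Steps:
K = 0 (K = 1*0 = 0)
J(Y, r) = -1 - 7*r - 5*Y (J(Y, r) = (-5*Y - 7*r) - 1 = (-7*r - 5*Y) - 1 = -1 - 7*r - 5*Y)
-4004*n(J(1, K)) = -4004*(-1 - 7*0 - 5*1)² = -4004*(-1 + 0 - 5)² = -4004*(-6)² = -4004*36 = -144144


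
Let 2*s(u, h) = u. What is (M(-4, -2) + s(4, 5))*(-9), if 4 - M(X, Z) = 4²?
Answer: 90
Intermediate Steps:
M(X, Z) = -12 (M(X, Z) = 4 - 1*4² = 4 - 1*16 = 4 - 16 = -12)
s(u, h) = u/2
(M(-4, -2) + s(4, 5))*(-9) = (-12 + (½)*4)*(-9) = (-12 + 2)*(-9) = -10*(-9) = 90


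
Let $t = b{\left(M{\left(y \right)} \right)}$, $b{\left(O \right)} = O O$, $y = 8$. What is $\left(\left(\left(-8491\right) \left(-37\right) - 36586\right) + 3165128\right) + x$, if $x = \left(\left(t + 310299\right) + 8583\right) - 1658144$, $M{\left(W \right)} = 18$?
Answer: $2103771$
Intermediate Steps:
$b{\left(O \right)} = O^{2}$
$t = 324$ ($t = 18^{2} = 324$)
$x = -1338938$ ($x = \left(\left(324 + 310299\right) + 8583\right) - 1658144 = \left(310623 + 8583\right) - 1658144 = 319206 - 1658144 = -1338938$)
$\left(\left(\left(-8491\right) \left(-37\right) - 36586\right) + 3165128\right) + x = \left(\left(\left(-8491\right) \left(-37\right) - 36586\right) + 3165128\right) - 1338938 = \left(\left(314167 - 36586\right) + 3165128\right) - 1338938 = \left(277581 + 3165128\right) - 1338938 = 3442709 - 1338938 = 2103771$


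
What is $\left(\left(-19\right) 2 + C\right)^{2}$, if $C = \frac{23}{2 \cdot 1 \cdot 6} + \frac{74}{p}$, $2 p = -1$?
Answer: $\frac{4879681}{144} \approx 33887.0$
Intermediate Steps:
$p = - \frac{1}{2}$ ($p = \frac{1}{2} \left(-1\right) = - \frac{1}{2} \approx -0.5$)
$C = - \frac{1753}{12}$ ($C = \frac{23}{2 \cdot 1 \cdot 6} + \frac{74}{- \frac{1}{2}} = \frac{23}{2 \cdot 6} + 74 \left(-2\right) = \frac{23}{12} - 148 = - \frac{1753}{12} \approx -146.08$)
$\left(\left(-19\right) 2 + C\right)^{2} = \left(\left(-19\right) 2 - \frac{1753}{12}\right)^{2} = \left(-38 - \frac{1753}{12}\right)^{2} = \left(- \frac{2209}{12}\right)^{2} = \frac{4879681}{144}$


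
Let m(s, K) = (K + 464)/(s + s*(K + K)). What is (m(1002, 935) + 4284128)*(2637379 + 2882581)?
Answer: 22167151129301072500/937371 ≈ 2.3648e+13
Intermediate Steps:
m(s, K) = (464 + K)/(s + 2*K*s) (m(s, K) = (464 + K)/(s + s*(2*K)) = (464 + K)/(s + 2*K*s))
(m(1002, 935) + 4284128)*(2637379 + 2882581) = ((464 + 935)/(1002*(1 + 2*935)) + 4284128)*(2637379 + 2882581) = ((1/1002)*1399/(1 + 1870) + 4284128)*5519960 = ((1/1002)*1399/1871 + 4284128)*5519960 = ((1/1002)*(1/1871)*1399 + 4284128)*5519960 = (1399/1874742 + 4284128)*5519960 = (8031634696375/1874742)*5519960 = 22167151129301072500/937371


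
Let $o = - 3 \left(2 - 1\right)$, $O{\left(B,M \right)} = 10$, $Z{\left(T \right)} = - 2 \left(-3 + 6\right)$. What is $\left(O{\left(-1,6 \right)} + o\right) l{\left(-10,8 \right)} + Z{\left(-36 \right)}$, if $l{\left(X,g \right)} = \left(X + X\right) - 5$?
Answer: $-181$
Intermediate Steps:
$Z{\left(T \right)} = -6$ ($Z{\left(T \right)} = \left(-2\right) 3 = -6$)
$l{\left(X,g \right)} = -5 + 2 X$ ($l{\left(X,g \right)} = 2 X - 5 = -5 + 2 X$)
$o = -3$ ($o = \left(-3\right) 1 = -3$)
$\left(O{\left(-1,6 \right)} + o\right) l{\left(-10,8 \right)} + Z{\left(-36 \right)} = \left(10 - 3\right) \left(-5 + 2 \left(-10\right)\right) - 6 = 7 \left(-5 - 20\right) - 6 = 7 \left(-25\right) - 6 = -175 - 6 = -181$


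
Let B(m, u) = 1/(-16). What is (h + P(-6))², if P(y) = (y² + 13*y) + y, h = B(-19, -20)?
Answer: 591361/256 ≈ 2310.0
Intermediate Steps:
B(m, u) = -1/16
h = -1/16 ≈ -0.062500
P(y) = y² + 14*y
(h + P(-6))² = (-1/16 - 6*(14 - 6))² = (-1/16 - 6*8)² = (-1/16 - 48)² = (-769/16)² = 591361/256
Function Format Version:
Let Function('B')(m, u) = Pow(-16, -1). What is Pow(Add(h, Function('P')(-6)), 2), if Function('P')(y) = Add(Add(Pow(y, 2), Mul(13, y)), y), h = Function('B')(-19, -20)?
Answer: Rational(591361, 256) ≈ 2310.0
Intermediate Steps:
Function('B')(m, u) = Rational(-1, 16)
h = Rational(-1, 16) ≈ -0.062500
Function('P')(y) = Add(Pow(y, 2), Mul(14, y))
Pow(Add(h, Function('P')(-6)), 2) = Pow(Add(Rational(-1, 16), Mul(-6, Add(14, -6))), 2) = Pow(Add(Rational(-1, 16), Mul(-6, 8)), 2) = Pow(Add(Rational(-1, 16), -48), 2) = Pow(Rational(-769, 16), 2) = Rational(591361, 256)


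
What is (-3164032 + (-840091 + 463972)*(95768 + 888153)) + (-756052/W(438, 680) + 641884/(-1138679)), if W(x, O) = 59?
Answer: -24862371627249592955/67182061 ≈ -3.7007e+11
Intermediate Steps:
(-3164032 + (-840091 + 463972)*(95768 + 888153)) + (-756052/W(438, 680) + 641884/(-1138679)) = (-3164032 + (-840091 + 463972)*(95768 + 888153)) + (-756052/59 + 641884/(-1138679)) = (-3164032 - 376119*983921) + (-756052*1/59 + 641884*(-1/1138679)) = (-3164032 - 370071382599) + (-756052/59 - 641884/1138679) = -370074546631 - 860938406464/67182061 = -24862371627249592955/67182061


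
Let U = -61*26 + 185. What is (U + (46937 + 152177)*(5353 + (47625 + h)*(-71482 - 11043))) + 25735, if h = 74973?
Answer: -2014514907762724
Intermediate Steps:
U = -1401 (U = -1586 + 185 = -1401)
(U + (46937 + 152177)*(5353 + (47625 + h)*(-71482 - 11043))) + 25735 = (-1401 + (46937 + 152177)*(5353 + (47625 + 74973)*(-71482 - 11043))) + 25735 = (-1401 + 199114*(5353 + 122598*(-82525))) + 25735 = (-1401 + 199114*(5353 - 10117399950)) + 25735 = (-1401 + 199114*(-10117394597)) + 25735 = (-1401 - 2014514907787058) + 25735 = -2014514907788459 + 25735 = -2014514907762724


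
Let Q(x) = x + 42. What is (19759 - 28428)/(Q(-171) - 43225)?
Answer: 8669/43354 ≈ 0.19996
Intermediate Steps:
Q(x) = 42 + x
(19759 - 28428)/(Q(-171) - 43225) = (19759 - 28428)/((42 - 171) - 43225) = -8669/(-129 - 43225) = -8669/(-43354) = -8669*(-1/43354) = 8669/43354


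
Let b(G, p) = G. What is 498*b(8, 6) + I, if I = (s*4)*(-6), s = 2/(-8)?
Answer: 3990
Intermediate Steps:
s = -¼ (s = 2*(-⅛) = -¼ ≈ -0.25000)
I = 6 (I = -¼*4*(-6) = -1*(-6) = 6)
498*b(8, 6) + I = 498*8 + 6 = 3984 + 6 = 3990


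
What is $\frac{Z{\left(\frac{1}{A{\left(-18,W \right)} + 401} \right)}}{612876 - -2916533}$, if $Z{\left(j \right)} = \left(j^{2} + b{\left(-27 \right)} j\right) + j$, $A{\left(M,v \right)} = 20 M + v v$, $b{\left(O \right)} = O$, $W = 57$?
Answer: $- \frac{85539}{38202675956900} \approx -2.2391 \cdot 10^{-9}$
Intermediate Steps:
$A{\left(M,v \right)} = v^{2} + 20 M$ ($A{\left(M,v \right)} = 20 M + v^{2} = v^{2} + 20 M$)
$Z{\left(j \right)} = j^{2} - 26 j$ ($Z{\left(j \right)} = \left(j^{2} - 27 j\right) + j = j^{2} - 26 j$)
$\frac{Z{\left(\frac{1}{A{\left(-18,W \right)} + 401} \right)}}{612876 - -2916533} = \frac{\frac{1}{\left(57^{2} + 20 \left(-18\right)\right) + 401} \left(-26 + \frac{1}{\left(57^{2} + 20 \left(-18\right)\right) + 401}\right)}{612876 - -2916533} = \frac{\frac{1}{\left(3249 - 360\right) + 401} \left(-26 + \frac{1}{\left(3249 - 360\right) + 401}\right)}{612876 + 2916533} = \frac{\frac{1}{2889 + 401} \left(-26 + \frac{1}{2889 + 401}\right)}{3529409} = \frac{-26 + \frac{1}{3290}}{3290} \cdot \frac{1}{3529409} = \frac{1}{3290} \left(- \frac{85539}{3290}\right) \frac{1}{3529409} = \left(- \frac{85539}{10824100}\right) \frac{1}{3529409} = - \frac{85539}{38202675956900}$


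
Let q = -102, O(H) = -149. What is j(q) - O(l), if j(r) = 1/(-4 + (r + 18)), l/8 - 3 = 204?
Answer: 13111/88 ≈ 148.99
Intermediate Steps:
l = 1656 (l = 24 + 8*204 = 24 + 1632 = 1656)
j(r) = 1/(14 + r) (j(r) = 1/(-4 + (18 + r)) = 1/(14 + r))
j(q) - O(l) = 1/(14 - 102) - 1*(-149) = 1/(-88) + 149 = -1/88 + 149 = 13111/88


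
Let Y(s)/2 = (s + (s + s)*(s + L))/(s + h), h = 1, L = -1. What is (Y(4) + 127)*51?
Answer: 35241/5 ≈ 7048.2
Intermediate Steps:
Y(s) = 2*(s + 2*s*(-1 + s))/(1 + s) (Y(s) = 2*((s + (s + s)*(s - 1))/(s + 1)) = 2*((s + (2*s)*(-1 + s))/(1 + s)) = 2*((s + 2*s*(-1 + s))/(1 + s)) = 2*(s + 2*s*(-1 + s))/(1 + s))
(Y(4) + 127)*51 = (2*4*(-1 + 2*4)/(1 + 4) + 127)*51 = (2*4*(-1 + 8)/5 + 127)*51 = (2*4*(⅕)*7 + 127)*51 = (56/5 + 127)*51 = (691/5)*51 = 35241/5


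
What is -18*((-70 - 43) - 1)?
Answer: 2052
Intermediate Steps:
-18*((-70 - 43) - 1) = -18*(-113 - 1) = -18*(-114) = 2052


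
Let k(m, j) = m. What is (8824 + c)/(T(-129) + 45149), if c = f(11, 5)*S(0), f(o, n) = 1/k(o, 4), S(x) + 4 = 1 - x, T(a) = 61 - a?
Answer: 97061/498729 ≈ 0.19462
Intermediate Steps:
S(x) = -3 - x (S(x) = -4 + (1 - x) = -3 - x)
f(o, n) = 1/o
c = -3/11 (c = (-3 - 1*0)/11 = (-3 + 0)/11 = (1/11)*(-3) = -3/11 ≈ -0.27273)
(8824 + c)/(T(-129) + 45149) = (8824 - 3/11)/((61 - 1*(-129)) + 45149) = 97061/(11*((61 + 129) + 45149)) = 97061/(11*(190 + 45149)) = (97061/11)/45339 = (97061/11)*(1/45339) = 97061/498729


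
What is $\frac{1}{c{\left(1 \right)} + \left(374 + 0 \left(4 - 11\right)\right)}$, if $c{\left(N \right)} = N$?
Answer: $\frac{1}{375} \approx 0.0026667$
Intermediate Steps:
$\frac{1}{c{\left(1 \right)} + \left(374 + 0 \left(4 - 11\right)\right)} = \frac{1}{1 + \left(374 + 0 \left(4 - 11\right)\right)} = \frac{1}{1 + \left(374 + 0 \left(-7\right)\right)} = \frac{1}{1 + \left(374 + 0\right)} = \frac{1}{1 + 374} = \frac{1}{375}$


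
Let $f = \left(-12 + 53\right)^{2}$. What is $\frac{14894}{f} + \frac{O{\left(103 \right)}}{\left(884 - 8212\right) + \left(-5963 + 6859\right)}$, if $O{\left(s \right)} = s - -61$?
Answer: $\frac{23880631}{2703048} \approx 8.8347$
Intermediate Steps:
$O{\left(s \right)} = 61 + s$ ($O{\left(s \right)} = s + 61 = 61 + s$)
$f = 1681$ ($f = 41^{2} = 1681$)
$\frac{14894}{f} + \frac{O{\left(103 \right)}}{\left(884 - 8212\right) + \left(-5963 + 6859\right)} = \frac{14894}{1681} + \frac{61 + 103}{\left(884 - 8212\right) + \left(-5963 + 6859\right)} = 14894 \cdot \frac{1}{1681} + \frac{164}{-7328 + 896} = \frac{14894}{1681} + \frac{164}{-6432} = \frac{14894}{1681} + 164 \left(- \frac{1}{6432}\right) = \frac{14894}{1681} - \frac{41}{1608} = \frac{23880631}{2703048}$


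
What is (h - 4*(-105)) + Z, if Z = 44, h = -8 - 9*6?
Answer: 402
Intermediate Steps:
h = -62 (h = -8 - 54 = -62)
(h - 4*(-105)) + Z = (-62 - 4*(-105)) + 44 = (-62 + 420) + 44 = 358 + 44 = 402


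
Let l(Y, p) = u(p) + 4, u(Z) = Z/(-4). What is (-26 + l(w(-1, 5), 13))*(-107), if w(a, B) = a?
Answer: 10807/4 ≈ 2701.8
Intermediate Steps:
u(Z) = -Z/4 (u(Z) = Z*(-¼) = -Z/4)
l(Y, p) = 4 - p/4 (l(Y, p) = -p/4 + 4 = 4 - p/4)
(-26 + l(w(-1, 5), 13))*(-107) = (-26 + (4 - ¼*13))*(-107) = (-26 + (4 - 13/4))*(-107) = (-26 + ¾)*(-107) = -101/4*(-107) = 10807/4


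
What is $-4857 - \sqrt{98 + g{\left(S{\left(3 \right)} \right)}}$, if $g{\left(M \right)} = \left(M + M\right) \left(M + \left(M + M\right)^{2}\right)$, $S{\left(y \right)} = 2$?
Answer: $-4857 - \sqrt{170} \approx -4870.0$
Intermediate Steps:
$g{\left(M \right)} = 2 M \left(M + 4 M^{2}\right)$ ($g{\left(M \right)} = 2 M \left(M + \left(2 M\right)^{2}\right) = 2 M \left(M + 4 M^{2}\right)$)
$-4857 - \sqrt{98 + g{\left(S{\left(3 \right)} \right)}} = -4857 - \sqrt{98 + 2^{2} \left(2 + 8 \cdot 2\right)} = -4857 - \sqrt{98 + 4 \left(2 + 16\right)} = -4857 - \sqrt{98 + 4 \cdot 18} = -4857 - \sqrt{98 + 72} = -4857 - \sqrt{170}$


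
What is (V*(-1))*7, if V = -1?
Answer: 7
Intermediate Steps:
(V*(-1))*7 = -1*(-1)*7 = 1*7 = 7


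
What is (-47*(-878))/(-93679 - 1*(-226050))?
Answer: 41266/132371 ≈ 0.31175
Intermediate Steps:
(-47*(-878))/(-93679 - 1*(-226050)) = 41266/(-93679 + 226050) = 41266/132371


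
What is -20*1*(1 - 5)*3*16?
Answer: 3840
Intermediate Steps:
-20*1*(1 - 5)*3*16 = -20*1*(-4)*3*16 = -(-80)*3*16 = -20*(-12)*16 = 240*16 = 3840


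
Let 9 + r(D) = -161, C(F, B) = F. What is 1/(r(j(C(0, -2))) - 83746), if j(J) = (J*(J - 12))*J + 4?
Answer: -1/83916 ≈ -1.1917e-5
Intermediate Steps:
j(J) = 4 + J²*(-12 + J) (j(J) = (J*(-12 + J))*J + 4 = J²*(-12 + J) + 4 = 4 + J²*(-12 + J))
r(D) = -170 (r(D) = -9 - 161 = -170)
1/(r(j(C(0, -2))) - 83746) = 1/(-170 - 83746) = 1/(-83916) = -1/83916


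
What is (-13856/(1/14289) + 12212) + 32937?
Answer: -197943235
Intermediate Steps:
(-13856/(1/14289) + 12212) + 32937 = (-13856/1/14289 + 12212) + 32937 = (-13856*14289 + 12212) + 32937 = (-197988384 + 12212) + 32937 = -197976172 + 32937 = -197943235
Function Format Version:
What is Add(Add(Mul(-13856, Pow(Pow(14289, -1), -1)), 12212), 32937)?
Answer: -197943235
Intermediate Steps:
Add(Add(Mul(-13856, Pow(Pow(14289, -1), -1)), 12212), 32937) = Add(Add(Mul(-13856, Pow(Rational(1, 14289), -1)), 12212), 32937) = Add(Add(Mul(-13856, 14289), 12212), 32937) = Add(Add(-197988384, 12212), 32937) = Add(-197976172, 32937) = -197943235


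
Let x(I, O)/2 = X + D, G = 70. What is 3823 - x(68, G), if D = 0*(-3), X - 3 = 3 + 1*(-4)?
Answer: 3819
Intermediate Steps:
X = 2 (X = 3 + (3 + 1*(-4)) = 3 + (3 - 4) = 3 - 1 = 2)
D = 0
x(I, O) = 4 (x(I, O) = 2*(2 + 0) = 2*2 = 4)
3823 - x(68, G) = 3823 - 1*4 = 3823 - 4 = 3819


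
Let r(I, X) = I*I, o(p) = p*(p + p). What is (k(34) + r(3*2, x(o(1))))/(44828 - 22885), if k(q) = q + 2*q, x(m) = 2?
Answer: 138/21943 ≈ 0.0062890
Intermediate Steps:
o(p) = 2*p² (o(p) = p*(2*p) = 2*p²)
r(I, X) = I²
k(q) = 3*q
(k(34) + r(3*2, x(o(1))))/(44828 - 22885) = (3*34 + (3*2)²)/(44828 - 22885) = (102 + 6²)/21943 = (102 + 36)*(1/21943) = 138*(1/21943) = 138/21943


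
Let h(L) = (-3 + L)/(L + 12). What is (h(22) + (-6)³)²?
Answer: 53655625/1156 ≈ 46415.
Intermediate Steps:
h(L) = (-3 + L)/(12 + L)
(h(22) + (-6)³)² = ((-3 + 22)/(12 + 22) + (-6)³)² = (19/34 - 216)² = (-7325/34)² = 53655625/1156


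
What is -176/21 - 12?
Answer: -428/21 ≈ -20.381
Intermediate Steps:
-176/21 - 12 = -428/21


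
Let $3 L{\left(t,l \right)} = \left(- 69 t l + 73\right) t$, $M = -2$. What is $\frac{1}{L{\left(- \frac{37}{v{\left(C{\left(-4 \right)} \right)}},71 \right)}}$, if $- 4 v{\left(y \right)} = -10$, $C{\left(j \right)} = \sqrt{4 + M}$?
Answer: $- \frac{75}{26853934} \approx -2.7929 \cdot 10^{-6}$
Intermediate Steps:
$C{\left(j \right)} = \sqrt{2}$ ($C{\left(j \right)} = \sqrt{4 - 2} = \sqrt{2}$)
$v{\left(y \right)} = \frac{5}{2}$ ($v{\left(y \right)} = \left(- \frac{1}{4}\right) \left(-10\right) = \frac{5}{2}$)
$L{\left(t,l \right)} = \frac{t \left(73 - 69 l t\right)}{3}$ ($L{\left(t,l \right)} = \frac{\left(- 69 t l + 73\right) t}{3} = \frac{\left(- 69 l t + 73\right) t}{3} = \frac{\left(73 - 69 l t\right) t}{3} = \frac{t \left(73 - 69 l t\right)}{3}$)
$\frac{1}{L{\left(- \frac{37}{v{\left(C{\left(-4 \right)} \right)}},71 \right)}} = \frac{1}{\frac{1}{3} \left(- \frac{37}{\frac{5}{2}}\right) \left(73 - 4899 \left(- \frac{37}{\frac{5}{2}}\right)\right)} = \frac{1}{\frac{1}{3} \left(\left(-37\right) \frac{2}{5}\right) \left(73 - 4899 \left(\left(-37\right) \frac{2}{5}\right)\right)} = \frac{1}{\frac{1}{3} \left(- \frac{74}{5}\right) \left(73 - 4899 \left(- \frac{74}{5}\right)\right)} = \frac{1}{\frac{1}{3} \left(- \frac{74}{5}\right) \left(73 + \frac{362526}{5}\right)} = \frac{1}{\frac{1}{3} \left(- \frac{74}{5}\right) \frac{362891}{5}} = \frac{1}{- \frac{26853934}{75}} = - \frac{75}{26853934}$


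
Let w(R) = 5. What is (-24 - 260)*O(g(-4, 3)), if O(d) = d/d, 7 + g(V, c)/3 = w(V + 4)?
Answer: -284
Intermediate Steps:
g(V, c) = -6 (g(V, c) = -21 + 3*5 = -21 + 15 = -6)
O(d) = 1
(-24 - 260)*O(g(-4, 3)) = (-24 - 260)*1 = -284*1 = -284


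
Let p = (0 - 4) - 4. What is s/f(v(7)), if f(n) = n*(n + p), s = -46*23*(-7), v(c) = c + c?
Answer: 529/6 ≈ 88.167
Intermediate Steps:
v(c) = 2*c
s = 7406 (s = -1058*(-7) = 7406)
p = -8 (p = -4 - 4 = -8)
f(n) = n*(-8 + n) (f(n) = n*(n - 8) = n*(-8 + n))
s/f(v(7)) = 7406/(((2*7)*(-8 + 2*7))) = 7406/((14*(-8 + 14))) = 7406/((14*6)) = 7406/84 = 7406*(1/84) = 529/6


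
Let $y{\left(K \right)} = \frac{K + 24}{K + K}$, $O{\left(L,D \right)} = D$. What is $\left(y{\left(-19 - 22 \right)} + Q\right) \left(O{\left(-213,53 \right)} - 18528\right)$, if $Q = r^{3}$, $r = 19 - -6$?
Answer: $- \frac{23671407825}{82} \approx -2.8868 \cdot 10^{8}$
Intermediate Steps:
$r = 25$ ($r = 19 + 6 = 25$)
$y{\left(K \right)} = \frac{24 + K}{2 K}$
$Q = 15625$ ($Q = 25^{3} = 15625$)
$\left(y{\left(-19 - 22 \right)} + Q\right) \left(O{\left(-213,53 \right)} - 18528\right) = \left(\frac{24 - 41}{2 \left(-19 - 22\right)} + 15625\right) \left(53 - 18528\right) = \left(\frac{24 - 41}{2 \left(-19 - 22\right)} + 15625\right) \left(-18475\right) = \left(\frac{24 - 41}{2 \left(-41\right)} + 15625\right) \left(-18475\right) = \left(\frac{1}{2} \left(- \frac{1}{41}\right) \left(-17\right) + 15625\right) \left(-18475\right) = \left(\frac{17}{82} + 15625\right) \left(-18475\right) = \frac{1281267}{82} \left(-18475\right) = - \frac{23671407825}{82}$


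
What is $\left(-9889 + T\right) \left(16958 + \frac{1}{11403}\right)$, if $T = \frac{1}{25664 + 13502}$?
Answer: $- \frac{24965145304866325}{148869966} \approx -1.677 \cdot 10^{8}$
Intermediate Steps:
$T = \frac{1}{39166} \approx 2.5532 \cdot 10^{-5}$
$\left(-9889 + T\right) \left(16958 + \frac{1}{11403}\right) = \left(-9889 + \frac{1}{39166}\right) \left(16958 + \frac{1}{11403}\right) = - \frac{387312573 \left(16958 + \frac{1}{11403}\right)}{39166} = \left(- \frac{387312573}{39166}\right) \frac{193372075}{11403} = - \frac{24965145304866325}{148869966}$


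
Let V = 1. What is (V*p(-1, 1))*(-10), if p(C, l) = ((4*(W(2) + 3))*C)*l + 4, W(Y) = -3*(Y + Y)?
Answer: -400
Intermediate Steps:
W(Y) = -6*Y
p(C, l) = 4 - 36*C*l (p(C, l) = ((4*(-6*2 + 3))*C)*l + 4 = ((4*(-12 + 3))*C)*l + 4 = ((4*(-9))*C)*l + 4 = (-36*C)*l + 4 = -36*C*l + 4 = 4 - 36*C*l)
(V*p(-1, 1))*(-10) = (1*(4 - 36*(-1)*1))*(-10) = (1*(4 + 36))*(-10) = (1*40)*(-10) = 40*(-10) = -400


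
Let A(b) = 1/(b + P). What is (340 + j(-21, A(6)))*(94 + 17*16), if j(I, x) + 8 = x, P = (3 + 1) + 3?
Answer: 1580022/13 ≈ 1.2154e+5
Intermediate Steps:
P = 7 (P = 4 + 3 = 7)
A(b) = 1/(7 + b) (A(b) = 1/(b + 7) = 1/(7 + b))
j(I, x) = -8 + x
(340 + j(-21, A(6)))*(94 + 17*16) = (340 + (-8 + 1/(7 + 6)))*(94 + 17*16) = (340 + (-8 + 1/13))*(94 + 272) = (340 + (-8 + 1/13))*366 = (340 - 103/13)*366 = (4317/13)*366 = 1580022/13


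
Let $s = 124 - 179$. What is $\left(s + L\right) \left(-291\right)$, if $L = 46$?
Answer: $2619$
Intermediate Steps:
$s = -55$
$\left(s + L\right) \left(-291\right) = \left(-55 + 46\right) \left(-291\right) = \left(-9\right) \left(-291\right) = 2619$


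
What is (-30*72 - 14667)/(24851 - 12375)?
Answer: -16827/12476 ≈ -1.3487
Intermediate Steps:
(-30*72 - 14667)/(24851 - 12375) = (-2160 - 14667)/12476 = -16827*1/12476 = -16827/12476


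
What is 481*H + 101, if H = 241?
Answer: 116022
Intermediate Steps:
481*H + 101 = 481*241 + 101 = 115921 + 101 = 116022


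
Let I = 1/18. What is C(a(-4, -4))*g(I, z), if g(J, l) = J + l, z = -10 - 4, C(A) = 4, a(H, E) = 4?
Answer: -502/9 ≈ -55.778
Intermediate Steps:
I = 1/18 ≈ 0.055556
z = -14
C(a(-4, -4))*g(I, z) = 4*(1/18 - 14) = 4*(-251/18) = -502/9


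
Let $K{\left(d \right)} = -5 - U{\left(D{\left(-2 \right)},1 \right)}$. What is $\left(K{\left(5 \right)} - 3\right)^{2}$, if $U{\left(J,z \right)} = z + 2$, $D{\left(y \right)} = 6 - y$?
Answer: $121$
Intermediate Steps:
$U{\left(J,z \right)} = 2 + z$
$K{\left(d \right)} = -8$ ($K{\left(d \right)} = -5 - \left(2 + 1\right) = -5 - 3 = -8$)
$\left(K{\left(5 \right)} - 3\right)^{2} = \left(-8 - 3\right)^{2} = \left(-11\right)^{2} = 121$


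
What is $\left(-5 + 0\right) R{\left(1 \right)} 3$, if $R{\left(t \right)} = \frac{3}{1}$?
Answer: $-45$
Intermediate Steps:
$R{\left(t \right)} = 3$ ($R{\left(t \right)} = 3 \cdot 1 = 3$)
$\left(-5 + 0\right) R{\left(1 \right)} 3 = \left(-5 + 0\right) 3 \cdot 3 = \left(-5\right) 3 \cdot 3 = \left(-15\right) 3 = -45$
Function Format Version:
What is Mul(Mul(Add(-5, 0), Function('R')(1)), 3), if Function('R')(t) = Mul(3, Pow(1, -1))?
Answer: -45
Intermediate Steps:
Function('R')(t) = 3 (Function('R')(t) = Mul(3, 1) = 3)
Mul(Mul(Add(-5, 0), Function('R')(1)), 3) = Mul(Mul(Add(-5, 0), 3), 3) = Mul(Mul(-5, 3), 3) = Mul(-15, 3) = -45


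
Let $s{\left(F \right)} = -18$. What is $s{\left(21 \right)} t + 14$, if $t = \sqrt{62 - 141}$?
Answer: $14 - 18 i \sqrt{79} \approx 14.0 - 159.99 i$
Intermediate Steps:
$t = i \sqrt{79}$ ($t = \sqrt{-79} = i \sqrt{79} \approx 8.8882 i$)
$s{\left(21 \right)} t + 14 = - 18 i \sqrt{79} + 14 = 14 - 18 i \sqrt{79}$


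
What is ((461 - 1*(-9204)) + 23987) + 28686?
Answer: 62338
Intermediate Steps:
((461 - 1*(-9204)) + 23987) + 28686 = ((461 + 9204) + 23987) + 28686 = (9665 + 23987) + 28686 = 33652 + 28686 = 62338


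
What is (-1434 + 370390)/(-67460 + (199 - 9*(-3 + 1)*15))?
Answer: -368956/66991 ≈ -5.5075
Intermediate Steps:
(-1434 + 370390)/(-67460 + (199 - 9*(-3 + 1)*15)) = 368956/(-67460 + (199 - 9*(-2)*15)) = 368956/(-67460 + (199 + 18*15)) = 368956/(-67460 + (199 + 270)) = 368956/(-67460 + 469) = 368956/(-66991) = 368956*(-1/66991) = -368956/66991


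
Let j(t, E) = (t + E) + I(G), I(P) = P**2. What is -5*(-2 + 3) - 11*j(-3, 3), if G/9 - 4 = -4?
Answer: -5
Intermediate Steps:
G = 0 (G = 36 + 9*(-4) = 36 - 36 = 0)
j(t, E) = E + t (j(t, E) = (t + E) + 0**2 = (E + t) + 0 = E + t)
-5*(-2 + 3) - 11*j(-3, 3) = -5*(-2 + 3) - 11*(3 - 3) = -5*1 - 11*0 = -5 + 0 = -5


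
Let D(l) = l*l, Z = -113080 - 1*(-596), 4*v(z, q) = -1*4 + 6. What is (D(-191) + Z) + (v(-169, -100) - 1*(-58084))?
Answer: -35837/2 ≈ -17919.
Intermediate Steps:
v(z, q) = 1/2 (v(z, q) = (-1*4 + 6)/4 = (-4 + 6)/4 = (1/4)*2 = 1/2)
Z = -112484 (Z = -113080 + 596 = -112484)
D(l) = l**2
(D(-191) + Z) + (v(-169, -100) - 1*(-58084)) = ((-191)**2 - 112484) + (1/2 - 1*(-58084)) = (36481 - 112484) + (1/2 + 58084) = -76003 + 116169/2 = -35837/2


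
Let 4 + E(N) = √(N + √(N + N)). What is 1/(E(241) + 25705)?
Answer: 1/(25701 + √(241 + √482)) ≈ 3.8884e-5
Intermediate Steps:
E(N) = -4 + √(N + √2*√N) (E(N) = -4 + √(N + √(N + N)) = -4 + √(N + √(2*N)) = -4 + √(N + √2*√N))
1/(E(241) + 25705) = 1/((-4 + √(241 + √2*√241)) + 25705) = 1/((-4 + √(241 + √482)) + 25705) = 1/(25701 + √(241 + √482))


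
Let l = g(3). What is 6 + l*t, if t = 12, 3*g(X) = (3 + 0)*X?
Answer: 42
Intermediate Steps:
g(X) = X (g(X) = ((3 + 0)*X)/3 = (3*X)/3 = X)
l = 3
6 + l*t = 6 + 3*12 = 6 + 36 = 42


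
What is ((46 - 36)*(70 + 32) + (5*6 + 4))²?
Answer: 1110916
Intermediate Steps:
((46 - 36)*(70 + 32) + (5*6 + 4))² = (10*102 + (30 + 4))² = (1020 + 34)² = 1054² = 1110916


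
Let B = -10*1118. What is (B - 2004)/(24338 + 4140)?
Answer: -6592/14239 ≈ -0.46295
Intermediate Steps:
B = -11180
(B - 2004)/(24338 + 4140) = (-11180 - 2004)/(24338 + 4140) = -13184/28478 = -13184*1/28478 = -6592/14239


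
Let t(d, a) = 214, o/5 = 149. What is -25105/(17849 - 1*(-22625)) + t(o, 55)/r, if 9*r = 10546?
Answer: -93402203/213419402 ≈ -0.43765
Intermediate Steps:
o = 745 (o = 5*149 = 745)
r = 10546/9 (r = (1/9)*10546 = 10546/9 ≈ 1171.8)
-25105/(17849 - 1*(-22625)) + t(o, 55)/r = -25105/(17849 - 1*(-22625)) + 214/(10546/9) = -25105/(17849 + 22625) + 214*(9/10546) = -25105/40474 + 963/5273 = -93402203/213419402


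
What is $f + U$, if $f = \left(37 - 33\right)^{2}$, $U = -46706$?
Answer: $-46690$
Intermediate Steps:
$f = 16$ ($f = 4^{2} = 16$)
$f + U = 16 - 46706 = -46690$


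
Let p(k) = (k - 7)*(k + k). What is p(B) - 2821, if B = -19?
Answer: -1833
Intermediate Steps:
p(k) = 2*k*(-7 + k) (p(k) = (-7 + k)*(2*k) = 2*k*(-7 + k))
p(B) - 2821 = 2*(-19)*(-7 - 19) - 2821 = 2*(-19)*(-26) - 2821 = 988 - 2821 = -1833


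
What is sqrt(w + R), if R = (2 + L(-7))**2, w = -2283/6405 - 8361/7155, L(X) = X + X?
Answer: sqrt(16418319096270)/339465 ≈ 11.936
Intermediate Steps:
L(X) = 2*X
w = -517682/339465 (w = -2283*1/6405 - 8361*1/7155 = -761/2135 - 929/795 = -517682/339465 ≈ -1.5250)
R = 144 (R = (2 + 2*(-7))**2 = (2 - 14)**2 = (-12)**2 = 144)
sqrt(w + R) = sqrt(-517682/339465 + 144) = sqrt(48365278/339465) = sqrt(16418319096270)/339465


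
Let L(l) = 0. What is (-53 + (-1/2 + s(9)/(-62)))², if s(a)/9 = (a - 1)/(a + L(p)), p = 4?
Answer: 11055625/3844 ≈ 2876.1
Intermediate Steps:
s(a) = 9*(-1 + a)/a (s(a) = 9*((a - 1)/(a + 0)) = 9*((-1 + a)/a) = 9*(-1 + a)/a)
(-53 + (-1/2 + s(9)/(-62)))² = (-53 + (-1/2 + (9 - 9/9)/(-62)))² = (-53 + (-1*½ + (9 - 9*⅑)*(-1/62)))² = (-53 + (-½ + (9 - 1)*(-1/62)))² = (-53 + (-½ + 8*(-1/62)))² = (-53 + (-½ - 4/31))² = (-53 - 39/62)² = (-3325/62)² = 11055625/3844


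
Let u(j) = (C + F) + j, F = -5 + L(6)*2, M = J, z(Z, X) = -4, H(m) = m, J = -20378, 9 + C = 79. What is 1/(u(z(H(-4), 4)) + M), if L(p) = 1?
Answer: -1/20315 ≈ -4.9225e-5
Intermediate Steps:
C = 70 (C = -9 + 79 = 70)
M = -20378
F = -3 (F = -5 + 1*2 = -5 + 2 = -3)
u(j) = 67 + j (u(j) = (70 - 3) + j = 67 + j)
1/(u(z(H(-4), 4)) + M) = 1/((67 - 4) - 20378) = 1/(63 - 20378) = 1/(-20315) = -1/20315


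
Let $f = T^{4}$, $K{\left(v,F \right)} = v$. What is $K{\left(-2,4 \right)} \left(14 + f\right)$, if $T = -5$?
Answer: $-1278$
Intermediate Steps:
$f = 625$ ($f = \left(-5\right)^{4} = 625$)
$K{\left(-2,4 \right)} \left(14 + f\right) = - 2 \left(14 + 625\right) = \left(-2\right) 639 = -1278$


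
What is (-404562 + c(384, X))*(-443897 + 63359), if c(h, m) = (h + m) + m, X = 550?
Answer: 153386495964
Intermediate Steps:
c(h, m) = h + 2*m
(-404562 + c(384, X))*(-443897 + 63359) = (-404562 + (384 + 2*550))*(-443897 + 63359) = (-404562 + (384 + 1100))*(-380538) = (-404562 + 1484)*(-380538) = -403078*(-380538) = 153386495964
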